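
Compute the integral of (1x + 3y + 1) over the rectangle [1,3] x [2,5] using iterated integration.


By Fubini, integrate in x first, then y.
Step 1: Fix y, integrate over x in [1,3]:
  integral(1x + 3y + 1, x=1..3)
  = 1*(3^2 - 1^2)/2 + (3y + 1)*(3 - 1)
  = 4 + (3y + 1)*2
  = 4 + 6y + 2
  = 6 + 6y
Step 2: Integrate over y in [2,5]:
  integral(6 + 6y, y=2..5)
  = 6*3 + 6*(5^2 - 2^2)/2
  = 18 + 63
  = 81


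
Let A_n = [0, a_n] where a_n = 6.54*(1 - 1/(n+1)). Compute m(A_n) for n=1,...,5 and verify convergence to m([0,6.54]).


By continuity of measure from below: if A_n increases to A, then m(A_n) -> m(A).
Here A = [0, 6.54], so m(A) = 6.54
Step 1: a_1 = 6.54*(1 - 1/2) = 3.27, m(A_1) = 3.27
Step 2: a_2 = 6.54*(1 - 1/3) = 4.36, m(A_2) = 4.36
Step 3: a_3 = 6.54*(1 - 1/4) = 4.905, m(A_3) = 4.905
Step 4: a_4 = 6.54*(1 - 1/5) = 5.232, m(A_4) = 5.232
Step 5: a_5 = 6.54*(1 - 1/6) = 5.45, m(A_5) = 5.45
Limit: m(A_n) -> m([0,6.54]) = 6.54


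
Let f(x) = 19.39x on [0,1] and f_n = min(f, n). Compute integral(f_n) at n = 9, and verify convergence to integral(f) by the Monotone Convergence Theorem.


f(x) = 19.39x on [0,1]; f_n(x) = min(19.39x, n). At n = 9:
Step 1: f(x) reaches 9 at x = 9/19.39 = 0.464157
Step 2: integral(f_9) = integral(19.39x, 0, 0.464157) + integral(9, 0.464157, 1)
       = 19.39*0.464157^2/2 + 9*(1 - 0.464157)
       = 2.088706 + 4.822589
       = 6.911294
Step 3: As n -> infinity, f_n increases to f, so by MCT integral(f_n) -> integral(f) = 19.39/2 = 9.695.
Convergence: integral(f_9) = 6.911294 -> 9.695 as n -> infinity


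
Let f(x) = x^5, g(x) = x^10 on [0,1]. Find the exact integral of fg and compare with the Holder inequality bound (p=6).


Step 1: Exact integral of f*g = integral(x^15, 0, 1) = 1/16
     = 0.0625
Step 2: Holder bound with p=6, q=1.2:
  ||f||_p = (integral x^30 dx)^(1/6) = (1/31)^(1/6) = 0.564209
  ||g||_q = (integral x^12 dx)^(1/1.2) = (1/13)^(1/1.2) = 0.117954
Step 3: Holder bound = ||f||_p * ||g||_q = 0.564209 * 0.117954 = 0.066551
Verification: 0.0625 <= 0.066551 (Holder holds)


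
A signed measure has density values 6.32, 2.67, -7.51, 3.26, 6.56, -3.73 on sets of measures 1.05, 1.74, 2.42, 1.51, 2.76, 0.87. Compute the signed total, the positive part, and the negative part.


Step 1: Compute signed measure on each set:
  Set 1: 6.32 * 1.05 = 6.636
  Set 2: 2.67 * 1.74 = 4.6458
  Set 3: -7.51 * 2.42 = -18.1742
  Set 4: 3.26 * 1.51 = 4.9226
  Set 5: 6.56 * 2.76 = 18.1056
  Set 6: -3.73 * 0.87 = -3.2451
Step 2: Total signed measure = (6.636) + (4.6458) + (-18.1742) + (4.9226) + (18.1056) + (-3.2451)
     = 12.8907
Step 3: Positive part mu+(X) = sum of positive contributions = 34.31
Step 4: Negative part mu-(X) = |sum of negative contributions| = 21.4193


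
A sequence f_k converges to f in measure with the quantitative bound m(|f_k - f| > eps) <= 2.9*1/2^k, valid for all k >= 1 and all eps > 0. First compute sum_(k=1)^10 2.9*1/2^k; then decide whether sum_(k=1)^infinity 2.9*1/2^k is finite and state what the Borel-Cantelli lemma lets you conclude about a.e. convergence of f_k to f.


Step 1: List the terms 2.9*1/2^k for k = 1 to 10:
  k=1: 1.45
  k=2: 0.725
  k=3: 0.3625
  k=4: 0.18125
  k=5: 0.090625
  k=6: 0.045312
  k=7: 0.022656
  k=8: 0.011328
  k=9: 0.005664
  k=10: 0.002832
Step 2: Partial sum = 1.45 + 0.725 + 0.3625 + 0.18125 + 0.090625 + 0.045312 + 0.022656 + 0.011328 + 0.005664 + 0.002832
     = 2.897168
Step 3: The full series sum_(k>=1) 2.9*1/2^k converges (geometric series with ratio 1/2 < 1; a constant multiple of a convergent series converges).
Step 4: Fix eps > 0. Since sum_k m(|f_k - f| > eps) < infinity, the Borel-Cantelli lemma gives
        m(limsup_k {|f_k - f| > eps}) = 0, i.e. for a.e. x, |f_k(x) - f(x)| <= eps for all large k.
        Applying this with eps = 1/j for j = 1, 2, ... and intersecting the countably many full-measure sets,
        for a.e. x we get limsup_k |f_k(x) - f(x)| <= 1/j for every j, hence f_k -> f almost everywhere.
Conclusion: series converges; Borel-Cantelli yields f_k -> f a.e.


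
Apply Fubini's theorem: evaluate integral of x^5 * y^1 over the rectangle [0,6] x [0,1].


By Fubini's theorem, the double integral factors as a product of single integrals:
Step 1: integral_0^6 x^5 dx = [x^6/6] from 0 to 6
     = 6^6/6 = 7776
Step 2: integral_0^1 y^1 dy = [y^2/2] from 0 to 1
     = 1^2/2 = 0.5
Step 3: Double integral = 7776 * 0.5 = 3888


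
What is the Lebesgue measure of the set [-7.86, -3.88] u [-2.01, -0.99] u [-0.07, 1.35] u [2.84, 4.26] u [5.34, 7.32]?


For pairwise disjoint intervals, m(union) = sum of lengths.
= (-3.88 - -7.86) + (-0.99 - -2.01) + (1.35 - -0.07) + (4.26 - 2.84) + (7.32 - 5.34)
= 3.98 + 1.02 + 1.42 + 1.42 + 1.98
= 9.82


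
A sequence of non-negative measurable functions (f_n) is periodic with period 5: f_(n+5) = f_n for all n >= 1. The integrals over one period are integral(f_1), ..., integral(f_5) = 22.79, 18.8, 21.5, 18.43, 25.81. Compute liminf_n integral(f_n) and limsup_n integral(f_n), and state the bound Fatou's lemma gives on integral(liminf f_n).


The sequence (integral(f_n)) is periodic with period 5, repeating the values 22.79, 18.8, 21.5, 18.43, 25.81 indefinitely.
Step 1: For a periodic sequence, every tail (a_m, a_(m+1), ...) contains all 5 period values infinitely often.
Step 2: Hence inf of every tail = min of the period values = min(22.79, 18.8, 21.5, 18.43, 25.81) = 18.43.
        liminf_n integral(f_n) = sup over m of (inf of tail from m) = 18.43.
Step 3: Similarly sup of every tail = max of the period values = 25.81.
        limsup_n integral(f_n) = 25.81.
Step 4: Fatou's lemma: integral(liminf_n f_n) <= liminf_n integral(f_n) = 18.43.
        So the integral of the pointwise liminf is at most 18.43.


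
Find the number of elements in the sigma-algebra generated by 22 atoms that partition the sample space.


Each element of the sigma-algebra is a union of some subset of the 22 atoms.
The number of such subsets is 2^22 = 4194304.


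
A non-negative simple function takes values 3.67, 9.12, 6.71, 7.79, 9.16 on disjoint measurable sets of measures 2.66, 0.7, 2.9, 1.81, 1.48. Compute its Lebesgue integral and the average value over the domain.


Step 1: Integral = sum(value_i * measure_i)
= 3.67*2.66 + 9.12*0.7 + 6.71*2.9 + 7.79*1.81 + 9.16*1.48
= 9.7622 + 6.384 + 19.459 + 14.0999 + 13.5568
= 63.2619
Step 2: Total measure of domain = 2.66 + 0.7 + 2.9 + 1.81 + 1.48 = 9.55
Step 3: Average value = 63.2619 / 9.55 = 6.624283


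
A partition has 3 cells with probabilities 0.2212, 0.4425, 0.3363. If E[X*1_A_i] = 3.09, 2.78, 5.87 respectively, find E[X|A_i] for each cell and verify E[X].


For each cell A_i: E[X|A_i] = E[X*1_A_i] / P(A_i)
Step 1: E[X|A_1] = 3.09 / 0.2212 = 13.969259
Step 2: E[X|A_2] = 2.78 / 0.4425 = 6.282486
Step 3: E[X|A_3] = 5.87 / 0.3363 = 17.454654
Verification: E[X] = sum E[X*1_A_i] = 3.09 + 2.78 + 5.87 = 11.74


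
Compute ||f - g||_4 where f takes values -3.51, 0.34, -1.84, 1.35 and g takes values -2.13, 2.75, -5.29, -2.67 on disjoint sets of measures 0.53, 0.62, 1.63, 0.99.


Step 1: Compute differences f_i - g_i:
  -3.51 - -2.13 = -1.38
  0.34 - 2.75 = -2.41
  -1.84 - -5.29 = 3.45
  1.35 - -2.67 = 4.02
Step 2: Compute |diff|^4 * measure for each set:
  |-1.38|^4 * 0.53 = 3.626739 * 0.53 = 1.922172
  |-2.41|^4 * 0.62 = 33.734026 * 0.62 = 20.915096
  |3.45|^4 * 1.63 = 141.669506 * 1.63 = 230.921295
  |4.02|^4 * 0.99 = 261.158528 * 0.99 = 258.546943
Step 3: Sum = 512.305506
Step 4: ||f-g||_4 = (512.305506)^(1/4) = 4.757538


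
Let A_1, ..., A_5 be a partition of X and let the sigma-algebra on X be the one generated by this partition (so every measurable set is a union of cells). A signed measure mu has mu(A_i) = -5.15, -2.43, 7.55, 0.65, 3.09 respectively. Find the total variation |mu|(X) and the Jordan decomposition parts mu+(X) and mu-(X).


Step 1: Every measurable set is a union of atoms (the cells / points), so a Hahn decomposition is
  obtained by grouping atoms by sign: P = union of atoms with mu > 0, N = union of the remaining atoms.
  Atoms in P (indices): 3, 4, 5;  atoms in N (indices): 1, 2
  Positive values: 7.55, 0.65, 3.09
  Negative values: -5.15, -2.43
Step 2: mu+(X) = mu(P) = sum of positive atom values = 11.29
Step 3: mu-(X) = -mu(N) = sum of |negative atom values| = 7.58
Step 4: |mu|(X) = mu+(X) + mu-(X) = 11.29 + 7.58 = 18.87


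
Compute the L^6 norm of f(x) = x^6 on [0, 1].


Step 1: ||f||_6 = (integral_0^1 |x^6|^6 dx)^(1/6)
     = (integral_0^1 x^36 dx)^(1/6)
Step 2: integral_0^1 x^36 dx = [x^37/(37)] from 0 to 1 = 1^37/37
     = 1/37 = 0.027027
Step 3: ||f||_6 = (0.027027)^(1/6) = 0.547814


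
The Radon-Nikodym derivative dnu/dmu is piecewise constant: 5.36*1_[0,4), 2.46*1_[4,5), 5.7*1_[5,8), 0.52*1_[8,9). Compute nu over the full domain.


Integrate each piece of the Radon-Nikodym derivative:
Step 1: integral_0^4 5.36 dx = 5.36*(4-0) = 5.36*4 = 21.44
Step 2: integral_4^5 2.46 dx = 2.46*(5-4) = 2.46*1 = 2.46
Step 3: integral_5^8 5.7 dx = 5.7*(8-5) = 5.7*3 = 17.1
Step 4: integral_8^9 0.52 dx = 0.52*(9-8) = 0.52*1 = 0.52
Total: 21.44 + 2.46 + 17.1 + 0.52 = 41.52


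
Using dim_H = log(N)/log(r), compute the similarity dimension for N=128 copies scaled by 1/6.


For a self-similar set with N copies scaled by 1/r:
dim_H = log(N)/log(r) = log(128)/log(6)
= 4.85203/1.791759
= 2.70797


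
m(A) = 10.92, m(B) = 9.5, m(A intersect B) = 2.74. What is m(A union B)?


By inclusion-exclusion: m(A u B) = m(A) + m(B) - m(A n B)
= 10.92 + 9.5 - 2.74
= 17.68


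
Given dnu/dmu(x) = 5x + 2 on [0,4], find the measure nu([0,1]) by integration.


nu(A) = integral_A (dnu/dmu) dmu = integral_0^1 (5x + 2) dx
Step 1: Antiderivative F(x) = (5/2)x^2 + 2x
Step 2: F(1) = (5/2)*1^2 + 2*1 = 2.5 + 2 = 4.5
Step 3: F(0) = (5/2)*0^2 + 2*0 = 0.0 + 0 = 0.0
Step 4: nu([0,1]) = F(1) - F(0) = 4.5 - 0.0 = 4.5


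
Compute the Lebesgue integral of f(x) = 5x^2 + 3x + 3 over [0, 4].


The Lebesgue integral of a Riemann-integrable function agrees with the Riemann integral.
Antiderivative F(x) = (5/3)x^3 + (3/2)x^2 + 3x
F(4) = (5/3)*4^3 + (3/2)*4^2 + 3*4
     = (5/3)*64 + (3/2)*16 + 3*4
     = 106.666667 + 24 + 12
     = 142.666667
F(0) = 0.0
Integral = F(4) - F(0) = 142.666667 - 0.0 = 142.666667


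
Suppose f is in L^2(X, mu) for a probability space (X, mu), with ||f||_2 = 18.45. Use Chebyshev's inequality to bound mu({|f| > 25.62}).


Chebyshev/Markov inequality: mu(|f| > eps) <= (||f||_p / eps)^p
Step 1: ||f||_2 / eps = 18.45 / 25.62 = 0.720141
Step 2: Raise to power p = 2:
  (0.720141)^2 = 0.518602
Step 3: Therefore mu(|f| > 25.62) <= 0.518602


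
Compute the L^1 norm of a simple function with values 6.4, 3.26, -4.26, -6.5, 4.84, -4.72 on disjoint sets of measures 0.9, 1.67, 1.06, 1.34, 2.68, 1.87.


Step 1: Compute |f_i|^1 for each value:
  |6.4|^1 = 6.4
  |3.26|^1 = 3.26
  |-4.26|^1 = 4.26
  |-6.5|^1 = 6.5
  |4.84|^1 = 4.84
  |-4.72|^1 = 4.72
Step 2: Multiply by measures and sum:
  6.4 * 0.9 = 5.76
  3.26 * 1.67 = 5.4442
  4.26 * 1.06 = 4.5156
  6.5 * 1.34 = 8.71
  4.84 * 2.68 = 12.9712
  4.72 * 1.87 = 8.8264
Sum = 5.76 + 5.4442 + 4.5156 + 8.71 + 12.9712 + 8.8264 = 46.2274
Step 3: Take the p-th root:
||f||_1 = (46.2274)^(1/1) = 46.2274


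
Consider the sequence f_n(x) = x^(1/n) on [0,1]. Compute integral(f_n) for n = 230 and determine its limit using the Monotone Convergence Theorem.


At n = 230: f_230(x) = x^(1/230).
Step 1: integral(x^(1/230), 0, 1) = [x^(1/230+1) / (1/230+1)] from 0 to 1
     = 1 / (1/230 + 1) = 1 / ((230+1)/230) = 230/(230+1)
     = 230/231 = 0.995671
Step 2: As n -> infinity, f_n(x) = x^(1/n) -> 1 for x in (0,1], and f_n is increasing in n.
By MCT, lim_n integral(f_n) = integral(lim_n f_n) = integral(1, 0, 1) = 1.
Step 3: Verify convergence: 230/231 = 0.995671 -> 1


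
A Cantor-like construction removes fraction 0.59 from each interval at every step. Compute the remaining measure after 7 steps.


Step 1: At each step, fraction remaining = 1 - 0.59 = 0.41
Step 2: After 7 steps, measure = (0.41)^7
Result = 0.001948


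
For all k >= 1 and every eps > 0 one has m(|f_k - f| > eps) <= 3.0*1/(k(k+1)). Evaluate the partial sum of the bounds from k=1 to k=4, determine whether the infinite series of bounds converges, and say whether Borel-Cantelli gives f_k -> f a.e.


Step 1: List the terms 3.0*1/(k(k+1)) for k = 1 to 4:
  k=1: 1.5
  k=2: 0.5
  k=3: 0.25
  k=4: 0.15
Step 2: Partial sum = 1.5 + 0.5 + 0.25 + 0.15
     = 2.4
Step 3: The full series sum_(k>=1) 3.0*1/(k(k+1)) converges (telescoping series sum 1/(k(k+1)) = 1; a constant multiple of a convergent series converges).
Step 4: Fix eps > 0. Since sum_k m(|f_k - f| > eps) < infinity, the Borel-Cantelli lemma gives
        m(limsup_k {|f_k - f| > eps}) = 0, i.e. for a.e. x, |f_k(x) - f(x)| <= eps for all large k.
        Applying this with eps = 1/j for j = 1, 2, ... and intersecting the countably many full-measure sets,
        for a.e. x we get limsup_k |f_k(x) - f(x)| <= 1/j for every j, hence f_k -> f almost everywhere.
Conclusion: series converges; Borel-Cantelli yields f_k -> f a.e.


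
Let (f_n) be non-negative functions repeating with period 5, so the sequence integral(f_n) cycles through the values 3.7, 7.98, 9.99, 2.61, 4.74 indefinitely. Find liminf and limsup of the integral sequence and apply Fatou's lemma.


The sequence (integral(f_n)) is periodic with period 5, repeating the values 3.7, 7.98, 9.99, 2.61, 4.74 indefinitely.
Step 1: For a periodic sequence, every tail (a_m, a_(m+1), ...) contains all 5 period values infinitely often.
Step 2: Hence inf of every tail = min of the period values = min(3.7, 7.98, 9.99, 2.61, 4.74) = 2.61.
        liminf_n integral(f_n) = sup over m of (inf of tail from m) = 2.61.
Step 3: Similarly sup of every tail = max of the period values = 9.99.
        limsup_n integral(f_n) = 9.99.
Step 4: Fatou's lemma: integral(liminf_n f_n) <= liminf_n integral(f_n) = 2.61.
        So the integral of the pointwise liminf is at most 2.61.


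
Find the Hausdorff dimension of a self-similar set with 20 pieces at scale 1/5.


For a self-similar set with N copies scaled by 1/r:
dim_H = log(N)/log(r) = log(20)/log(5)
= 2.995732/1.609438
= 1.861353


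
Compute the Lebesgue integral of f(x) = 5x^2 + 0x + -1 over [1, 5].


The Lebesgue integral of a Riemann-integrable function agrees with the Riemann integral.
Antiderivative F(x) = (5/3)x^3 + (0/2)x^2 + -1x
F(5) = (5/3)*5^3 + (0/2)*5^2 + -1*5
     = (5/3)*125 + (0/2)*25 + -1*5
     = 208.333333 + 0.0 + -5
     = 203.333333
F(1) = 0.666667
Integral = F(5) - F(1) = 203.333333 - 0.666667 = 202.666667


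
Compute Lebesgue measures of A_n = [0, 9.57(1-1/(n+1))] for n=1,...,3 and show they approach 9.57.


By continuity of measure from below: if A_n increases to A, then m(A_n) -> m(A).
Here A = [0, 9.57], so m(A) = 9.57
Step 1: a_1 = 9.57*(1 - 1/2) = 4.785, m(A_1) = 4.785
Step 2: a_2 = 9.57*(1 - 1/3) = 6.38, m(A_2) = 6.38
Step 3: a_3 = 9.57*(1 - 1/4) = 7.1775, m(A_3) = 7.1775
Limit: m(A_n) -> m([0,9.57]) = 9.57


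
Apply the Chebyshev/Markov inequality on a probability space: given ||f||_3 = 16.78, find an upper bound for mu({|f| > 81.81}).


Chebyshev/Markov inequality: mu(|f| > eps) <= (||f||_p / eps)^p
Step 1: ||f||_3 / eps = 16.78 / 81.81 = 0.205109
Step 2: Raise to power p = 3:
  (0.205109)^3 = 0.008629
Step 3: Therefore mu(|f| > 81.81) <= 0.008629


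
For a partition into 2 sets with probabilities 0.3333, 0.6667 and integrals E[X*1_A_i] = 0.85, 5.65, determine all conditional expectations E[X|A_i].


For each cell A_i: E[X|A_i] = E[X*1_A_i] / P(A_i)
Step 1: E[X|A_1] = 0.85 / 0.3333 = 2.550255
Step 2: E[X|A_2] = 5.65 / 0.6667 = 8.474576
Verification: E[X] = sum E[X*1_A_i] = 0.85 + 5.65 = 6.5


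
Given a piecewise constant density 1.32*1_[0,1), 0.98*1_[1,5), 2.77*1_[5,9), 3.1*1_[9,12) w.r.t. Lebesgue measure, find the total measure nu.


Integrate each piece of the Radon-Nikodym derivative:
Step 1: integral_0^1 1.32 dx = 1.32*(1-0) = 1.32*1 = 1.32
Step 2: integral_1^5 0.98 dx = 0.98*(5-1) = 0.98*4 = 3.92
Step 3: integral_5^9 2.77 dx = 2.77*(9-5) = 2.77*4 = 11.08
Step 4: integral_9^12 3.1 dx = 3.1*(12-9) = 3.1*3 = 9.3
Total: 1.32 + 3.92 + 11.08 + 9.3 = 25.62


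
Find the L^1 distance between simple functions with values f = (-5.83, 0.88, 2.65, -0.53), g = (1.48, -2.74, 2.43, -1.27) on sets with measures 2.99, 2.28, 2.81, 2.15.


Step 1: Compute differences f_i - g_i:
  -5.83 - 1.48 = -7.31
  0.88 - -2.74 = 3.62
  2.65 - 2.43 = 0.22
  -0.53 - -1.27 = 0.74
Step 2: Compute |diff|^1 * measure for each set:
  |-7.31|^1 * 2.99 = 7.31 * 2.99 = 21.8569
  |3.62|^1 * 2.28 = 3.62 * 2.28 = 8.2536
  |0.22|^1 * 2.81 = 0.22 * 2.81 = 0.6182
  |0.74|^1 * 2.15 = 0.74 * 2.15 = 1.591
Step 3: Sum = 32.3197
Step 4: ||f-g||_1 = (32.3197)^(1/1) = 32.3197


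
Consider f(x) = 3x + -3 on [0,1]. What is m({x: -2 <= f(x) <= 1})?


f^(-1)([-2, 1]) = {x : -2 <= 3x + -3 <= 1}
Solving: (-2 - -3)/3 <= x <= (1 - -3)/3
= [0.333333, 1.333333]
Intersecting with [0,1]: [0.333333, 1]
Measure = 1 - 0.333333 = 0.666667


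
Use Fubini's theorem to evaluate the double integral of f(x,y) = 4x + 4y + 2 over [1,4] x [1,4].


By Fubini, integrate in x first, then y.
Step 1: Fix y, integrate over x in [1,4]:
  integral(4x + 4y + 2, x=1..4)
  = 4*(4^2 - 1^2)/2 + (4y + 2)*(4 - 1)
  = 30 + (4y + 2)*3
  = 30 + 12y + 6
  = 36 + 12y
Step 2: Integrate over y in [1,4]:
  integral(36 + 12y, y=1..4)
  = 36*3 + 12*(4^2 - 1^2)/2
  = 108 + 90
  = 198


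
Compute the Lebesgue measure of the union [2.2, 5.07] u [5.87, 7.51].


For pairwise disjoint intervals, m(union) = sum of lengths.
= (5.07 - 2.2) + (7.51 - 5.87)
= 2.87 + 1.64
= 4.51


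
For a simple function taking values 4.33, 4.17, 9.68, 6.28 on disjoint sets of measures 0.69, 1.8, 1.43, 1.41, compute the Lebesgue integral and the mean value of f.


Step 1: Integral = sum(value_i * measure_i)
= 4.33*0.69 + 4.17*1.8 + 9.68*1.43 + 6.28*1.41
= 2.9877 + 7.506 + 13.8424 + 8.8548
= 33.1909
Step 2: Total measure of domain = 0.69 + 1.8 + 1.43 + 1.41 = 5.33
Step 3: Average value = 33.1909 / 5.33 = 6.227186


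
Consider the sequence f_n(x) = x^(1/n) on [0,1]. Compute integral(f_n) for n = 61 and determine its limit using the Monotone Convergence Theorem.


At n = 61: f_61(x) = x^(1/61).
Step 1: integral(x^(1/61), 0, 1) = [x^(1/61+1) / (1/61+1)] from 0 to 1
     = 1 / (1/61 + 1) = 1 / ((61+1)/61) = 61/(61+1)
     = 61/62 = 0.983871
Step 2: As n -> infinity, f_n(x) = x^(1/n) -> 1 for x in (0,1], and f_n is increasing in n.
By MCT, lim_n integral(f_n) = integral(lim_n f_n) = integral(1, 0, 1) = 1.
Step 3: Verify convergence: 61/62 = 0.983871 -> 1


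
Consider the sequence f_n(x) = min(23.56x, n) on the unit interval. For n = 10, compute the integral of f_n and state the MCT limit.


f(x) = 23.56x on [0,1]; f_n(x) = min(23.56x, n). At n = 10:
Step 1: f(x) reaches 10 at x = 10/23.56 = 0.424448
Step 2: integral(f_10) = integral(23.56x, 0, 0.424448) + integral(10, 0.424448, 1)
       = 23.56*0.424448^2/2 + 10*(1 - 0.424448)
       = 2.122241 + 5.755518
       = 7.877759
Step 3: As n -> infinity, f_n increases to f, so by MCT integral(f_n) -> integral(f) = 23.56/2 = 11.78.
Convergence: integral(f_10) = 7.877759 -> 11.78 as n -> infinity


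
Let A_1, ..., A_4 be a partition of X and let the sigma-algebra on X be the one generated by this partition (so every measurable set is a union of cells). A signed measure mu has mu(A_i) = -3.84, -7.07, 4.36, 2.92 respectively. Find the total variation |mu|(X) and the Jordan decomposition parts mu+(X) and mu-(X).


Step 1: Every measurable set is a union of atoms (the cells / points), so a Hahn decomposition is
  obtained by grouping atoms by sign: P = union of atoms with mu > 0, N = union of the remaining atoms.
  Atoms in P (indices): 3, 4;  atoms in N (indices): 1, 2
  Positive values: 4.36, 2.92
  Negative values: -3.84, -7.07
Step 2: mu+(X) = mu(P) = sum of positive atom values = 7.28
Step 3: mu-(X) = -mu(N) = sum of |negative atom values| = 10.91
Step 4: |mu|(X) = mu+(X) + mu-(X) = 7.28 + 10.91 = 18.19


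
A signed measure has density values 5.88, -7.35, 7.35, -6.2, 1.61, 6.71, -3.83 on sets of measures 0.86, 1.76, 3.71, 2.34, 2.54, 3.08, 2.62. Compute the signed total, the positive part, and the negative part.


Step 1: Compute signed measure on each set:
  Set 1: 5.88 * 0.86 = 5.0568
  Set 2: -7.35 * 1.76 = -12.936
  Set 3: 7.35 * 3.71 = 27.2685
  Set 4: -6.2 * 2.34 = -14.508
  Set 5: 1.61 * 2.54 = 4.0894
  Set 6: 6.71 * 3.08 = 20.6668
  Set 7: -3.83 * 2.62 = -10.0346
Step 2: Total signed measure = (5.0568) + (-12.936) + (27.2685) + (-14.508) + (4.0894) + (20.6668) + (-10.0346)
     = 19.6029
Step 3: Positive part mu+(X) = sum of positive contributions = 57.0815
Step 4: Negative part mu-(X) = |sum of negative contributions| = 37.4786


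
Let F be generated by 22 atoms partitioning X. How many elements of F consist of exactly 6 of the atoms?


Each element of F is a union of some subset of the 22 atoms.
Elements that are unions of exactly 6 atoms correspond to 6-element subsets of the 22 atoms.
Count = C(22, 6) = 22! / (6! * 16!) = 74613.


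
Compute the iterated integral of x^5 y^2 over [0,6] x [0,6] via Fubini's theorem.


By Fubini's theorem, the double integral factors as a product of single integrals:
Step 1: integral_0^6 x^5 dx = [x^6/6] from 0 to 6
     = 6^6/6 = 7776
Step 2: integral_0^6 y^2 dy = [y^3/3] from 0 to 6
     = 6^3/3 = 72
Step 3: Double integral = 7776 * 72 = 559872


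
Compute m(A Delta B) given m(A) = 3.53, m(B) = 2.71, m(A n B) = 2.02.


m(A Delta B) = m(A) + m(B) - 2*m(A n B)
= 3.53 + 2.71 - 2*2.02
= 3.53 + 2.71 - 4.04
= 2.2


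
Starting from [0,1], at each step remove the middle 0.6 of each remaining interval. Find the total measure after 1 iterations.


Step 1: At each step, fraction remaining = 1 - 0.6 = 0.4
Step 2: After 1 steps, measure = (0.4)^1
Step 3: Computing the power step by step:
  After step 1: 0.4
Result = 0.4


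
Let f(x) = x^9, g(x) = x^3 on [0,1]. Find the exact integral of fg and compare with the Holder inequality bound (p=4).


Step 1: Exact integral of f*g = integral(x^12, 0, 1) = 1/13
     = 0.076923
Step 2: Holder bound with p=4, q=1.333333:
  ||f||_p = (integral x^36 dx)^(1/4) = (1/37)^(1/4) = 0.405461
  ||g||_q = (integral x^4 dx)^(1/1.333333) = (1/5)^(1/1.333333) = 0.29907
Step 3: Holder bound = ||f||_p * ||g||_q = 0.405461 * 0.29907 = 0.121261
Verification: 0.076923 <= 0.121261 (Holder holds)


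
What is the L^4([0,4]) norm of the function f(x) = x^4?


Step 1: ||f||_4 = (integral_0^4 |x^4|^4 dx)^(1/4)
     = (integral_0^4 x^16 dx)^(1/4)
Step 2: integral_0^4 x^16 dx = [x^17/(17)] from 0 to 4 = 4^17/17
     = 17179869184/17 = 1.010581e+09
Step 3: ||f||_4 = (1.010581e+09)^(1/4) = 178.296465


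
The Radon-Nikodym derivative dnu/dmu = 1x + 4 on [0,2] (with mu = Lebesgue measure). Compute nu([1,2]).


nu(A) = integral_A (dnu/dmu) dmu = integral_1^2 (1x + 4) dx
Step 1: Antiderivative F(x) = (1/2)x^2 + 4x
Step 2: F(2) = (1/2)*2^2 + 4*2 = 2 + 8 = 10
Step 3: F(1) = (1/2)*1^2 + 4*1 = 0.5 + 4 = 4.5
Step 4: nu([1,2]) = F(2) - F(1) = 10 - 4.5 = 5.5


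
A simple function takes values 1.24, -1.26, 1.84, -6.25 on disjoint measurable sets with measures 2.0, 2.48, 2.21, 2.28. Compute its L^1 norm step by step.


Step 1: Compute |f_i|^1 for each value:
  |1.24|^1 = 1.24
  |-1.26|^1 = 1.26
  |1.84|^1 = 1.84
  |-6.25|^1 = 6.25
Step 2: Multiply by measures and sum:
  1.24 * 2.0 = 2.48
  1.26 * 2.48 = 3.1248
  1.84 * 2.21 = 4.0664
  6.25 * 2.28 = 14.25
Sum = 2.48 + 3.1248 + 4.0664 + 14.25 = 23.9212
Step 3: Take the p-th root:
||f||_1 = (23.9212)^(1/1) = 23.9212


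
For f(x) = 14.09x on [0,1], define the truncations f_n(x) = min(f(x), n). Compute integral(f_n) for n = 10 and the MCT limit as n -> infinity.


f(x) = 14.09x on [0,1]; f_n(x) = min(14.09x, n). At n = 10:
Step 1: f(x) reaches 10 at x = 10/14.09 = 0.709723
Step 2: integral(f_10) = integral(14.09x, 0, 0.709723) + integral(10, 0.709723, 1)
       = 14.09*0.709723^2/2 + 10*(1 - 0.709723)
       = 3.548616 + 2.902768
       = 6.451384
Step 3: As n -> infinity, f_n increases to f, so by MCT integral(f_n) -> integral(f) = 14.09/2 = 7.045.
Convergence: integral(f_10) = 6.451384 -> 7.045 as n -> infinity


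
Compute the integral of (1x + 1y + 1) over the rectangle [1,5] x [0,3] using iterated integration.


By Fubini, integrate in x first, then y.
Step 1: Fix y, integrate over x in [1,5]:
  integral(1x + 1y + 1, x=1..5)
  = 1*(5^2 - 1^2)/2 + (1y + 1)*(5 - 1)
  = 12 + (1y + 1)*4
  = 12 + 4y + 4
  = 16 + 4y
Step 2: Integrate over y in [0,3]:
  integral(16 + 4y, y=0..3)
  = 16*3 + 4*(3^2 - 0^2)/2
  = 48 + 18
  = 66


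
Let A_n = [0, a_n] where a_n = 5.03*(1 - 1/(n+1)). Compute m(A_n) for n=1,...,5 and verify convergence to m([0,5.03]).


By continuity of measure from below: if A_n increases to A, then m(A_n) -> m(A).
Here A = [0, 5.03], so m(A) = 5.03
Step 1: a_1 = 5.03*(1 - 1/2) = 2.515, m(A_1) = 2.515
Step 2: a_2 = 5.03*(1 - 1/3) = 3.3533, m(A_2) = 3.3533
Step 3: a_3 = 5.03*(1 - 1/4) = 3.7725, m(A_3) = 3.7725
Step 4: a_4 = 5.03*(1 - 1/5) = 4.024, m(A_4) = 4.024
Step 5: a_5 = 5.03*(1 - 1/6) = 4.1917, m(A_5) = 4.1917
Limit: m(A_n) -> m([0,5.03]) = 5.03


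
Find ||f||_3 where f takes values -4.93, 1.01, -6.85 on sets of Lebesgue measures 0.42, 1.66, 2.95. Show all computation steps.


Step 1: Compute |f_i|^3 for each value:
  |-4.93|^3 = 119.823157
  |1.01|^3 = 1.030301
  |-6.85|^3 = 321.419125
Step 2: Multiply by measures and sum:
  119.823157 * 0.42 = 50.325726
  1.030301 * 1.66 = 1.7103
  321.419125 * 2.95 = 948.186419
Sum = 50.325726 + 1.7103 + 948.186419 = 1000.222444
Step 3: Take the p-th root:
||f||_3 = (1000.222444)^(1/3) = 10.000741


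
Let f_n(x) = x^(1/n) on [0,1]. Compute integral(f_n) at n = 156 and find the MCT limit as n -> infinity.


At n = 156: f_156(x) = x^(1/156).
Step 1: integral(x^(1/156), 0, 1) = [x^(1/156+1) / (1/156+1)] from 0 to 1
     = 1 / (1/156 + 1) = 1 / ((156+1)/156) = 156/(156+1)
     = 156/157 = 0.993631
Step 2: As n -> infinity, f_n(x) = x^(1/n) -> 1 for x in (0,1], and f_n is increasing in n.
By MCT, lim_n integral(f_n) = integral(lim_n f_n) = integral(1, 0, 1) = 1.
Step 3: Verify convergence: 156/157 = 0.993631 -> 1


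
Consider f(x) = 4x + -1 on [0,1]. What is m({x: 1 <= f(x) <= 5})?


f^(-1)([1, 5]) = {x : 1 <= 4x + -1 <= 5}
Solving: (1 - -1)/4 <= x <= (5 - -1)/4
= [0.5, 1.5]
Intersecting with [0,1]: [0.5, 1]
Measure = 1 - 0.5 = 0.5


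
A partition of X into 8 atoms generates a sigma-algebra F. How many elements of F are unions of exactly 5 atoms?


Each element of F is a union of some subset of the 8 atoms.
Elements that are unions of exactly 5 atoms correspond to 5-element subsets of the 8 atoms.
Count = C(8, 5) = 8! / (5! * 3!) = 56.


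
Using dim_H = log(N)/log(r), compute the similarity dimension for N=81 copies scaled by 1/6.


For a self-similar set with N copies scaled by 1/r:
dim_H = log(N)/log(r) = log(81)/log(6)
= 4.394449/1.791759
= 2.452589


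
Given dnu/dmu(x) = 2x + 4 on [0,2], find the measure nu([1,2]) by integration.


nu(A) = integral_A (dnu/dmu) dmu = integral_1^2 (2x + 4) dx
Step 1: Antiderivative F(x) = (2/2)x^2 + 4x
Step 2: F(2) = (2/2)*2^2 + 4*2 = 4 + 8 = 12
Step 3: F(1) = (2/2)*1^2 + 4*1 = 1 + 4 = 5
Step 4: nu([1,2]) = F(2) - F(1) = 12 - 5 = 7


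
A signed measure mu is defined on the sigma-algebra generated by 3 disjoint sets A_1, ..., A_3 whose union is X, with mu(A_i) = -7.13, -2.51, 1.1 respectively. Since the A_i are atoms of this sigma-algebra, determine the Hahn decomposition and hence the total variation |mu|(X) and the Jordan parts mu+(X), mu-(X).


Step 1: Every measurable set is a union of atoms (the cells / points), so a Hahn decomposition is
  obtained by grouping atoms by sign: P = union of atoms with mu > 0, N = union of the remaining atoms.
  Atoms in P (indices): 3;  atoms in N (indices): 1, 2
  Positive values: 1.1
  Negative values: -7.13, -2.51
Step 2: mu+(X) = mu(P) = sum of positive atom values = 1.1
Step 3: mu-(X) = -mu(N) = sum of |negative atom values| = 9.64
Step 4: |mu|(X) = mu+(X) + mu-(X) = 1.1 + 9.64 = 10.74


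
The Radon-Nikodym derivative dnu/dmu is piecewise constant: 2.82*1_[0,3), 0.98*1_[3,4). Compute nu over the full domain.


Integrate each piece of the Radon-Nikodym derivative:
Step 1: integral_0^3 2.82 dx = 2.82*(3-0) = 2.82*3 = 8.46
Step 2: integral_3^4 0.98 dx = 0.98*(4-3) = 0.98*1 = 0.98
Total: 8.46 + 0.98 = 9.44


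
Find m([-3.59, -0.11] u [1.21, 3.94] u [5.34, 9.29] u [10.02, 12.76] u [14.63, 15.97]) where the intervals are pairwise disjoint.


For pairwise disjoint intervals, m(union) = sum of lengths.
= (-0.11 - -3.59) + (3.94 - 1.21) + (9.29 - 5.34) + (12.76 - 10.02) + (15.97 - 14.63)
= 3.48 + 2.73 + 3.95 + 2.74 + 1.34
= 14.24


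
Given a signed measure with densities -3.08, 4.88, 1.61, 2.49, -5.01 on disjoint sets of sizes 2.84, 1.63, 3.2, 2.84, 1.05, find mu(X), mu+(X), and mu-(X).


Step 1: Compute signed measure on each set:
  Set 1: -3.08 * 2.84 = -8.7472
  Set 2: 4.88 * 1.63 = 7.9544
  Set 3: 1.61 * 3.2 = 5.152
  Set 4: 2.49 * 2.84 = 7.0716
  Set 5: -5.01 * 1.05 = -5.2605
Step 2: Total signed measure = (-8.7472) + (7.9544) + (5.152) + (7.0716) + (-5.2605)
     = 6.1703
Step 3: Positive part mu+(X) = sum of positive contributions = 20.178
Step 4: Negative part mu-(X) = |sum of negative contributions| = 14.0077


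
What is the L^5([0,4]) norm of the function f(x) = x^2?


Step 1: ||f||_5 = (integral_0^4 |x^2|^5 dx)^(1/5)
     = (integral_0^4 x^10 dx)^(1/5)
Step 2: integral_0^4 x^10 dx = [x^11/(11)] from 0 to 4 = 4^11/11
     = 4194304/11 = 381300.363636
Step 3: ||f||_5 = (381300.363636)^(1/5) = 13.069334


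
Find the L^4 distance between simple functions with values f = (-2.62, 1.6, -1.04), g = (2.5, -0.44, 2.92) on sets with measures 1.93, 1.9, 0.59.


Step 1: Compute differences f_i - g_i:
  -2.62 - 2.5 = -5.12
  1.6 - -0.44 = 2.04
  -1.04 - 2.92 = -3.96
Step 2: Compute |diff|^4 * measure for each set:
  |-5.12|^4 * 1.93 = 687.194767 * 1.93 = 1326.285901
  |2.04|^4 * 1.9 = 17.318915 * 1.9 = 32.905938
  |-3.96|^4 * 0.59 = 245.912579 * 0.59 = 145.088421
Step 3: Sum = 1504.28026
Step 4: ||f-g||_4 = (1504.28026)^(1/4) = 6.227765


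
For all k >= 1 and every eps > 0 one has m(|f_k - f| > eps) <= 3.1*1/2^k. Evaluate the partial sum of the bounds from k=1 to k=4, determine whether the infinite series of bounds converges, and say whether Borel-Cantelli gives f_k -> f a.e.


Step 1: List the terms 3.1*1/2^k for k = 1 to 4:
  k=1: 1.55
  k=2: 0.775
  k=3: 0.3875
  k=4: 0.19375
Step 2: Partial sum = 1.55 + 0.775 + 0.3875 + 0.19375
     = 2.90625
Step 3: The full series sum_(k>=1) 3.1*1/2^k converges (geometric series with ratio 1/2 < 1; a constant multiple of a convergent series converges).
Step 4: Fix eps > 0. Since sum_k m(|f_k - f| > eps) < infinity, the Borel-Cantelli lemma gives
        m(limsup_k {|f_k - f| > eps}) = 0, i.e. for a.e. x, |f_k(x) - f(x)| <= eps for all large k.
        Applying this with eps = 1/j for j = 1, 2, ... and intersecting the countably many full-measure sets,
        for a.e. x we get limsup_k |f_k(x) - f(x)| <= 1/j for every j, hence f_k -> f almost everywhere.
Conclusion: series converges; Borel-Cantelli yields f_k -> f a.e.


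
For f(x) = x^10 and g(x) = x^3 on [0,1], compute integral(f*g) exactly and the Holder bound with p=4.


Step 1: Exact integral of f*g = integral(x^13, 0, 1) = 1/14
     = 0.071429
Step 2: Holder bound with p=4, q=1.333333:
  ||f||_p = (integral x^40 dx)^(1/4) = (1/41)^(1/4) = 0.395188
  ||g||_q = (integral x^4 dx)^(1/1.333333) = (1/5)^(1/1.333333) = 0.29907
Step 3: Holder bound = ||f||_p * ||g||_q = 0.395188 * 0.29907 = 0.118189
Verification: 0.071429 <= 0.118189 (Holder holds)


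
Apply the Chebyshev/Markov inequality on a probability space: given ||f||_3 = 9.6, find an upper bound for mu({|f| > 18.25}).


Chebyshev/Markov inequality: mu(|f| > eps) <= (||f||_p / eps)^p
Step 1: ||f||_3 / eps = 9.6 / 18.25 = 0.526027
Step 2: Raise to power p = 3:
  (0.526027)^3 = 0.145554
Step 3: Therefore mu(|f| > 18.25) <= 0.145554


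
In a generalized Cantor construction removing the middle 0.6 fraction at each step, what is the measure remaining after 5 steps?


Step 1: At each step, fraction remaining = 1 - 0.6 = 0.4
Step 2: After 5 steps, measure = (0.4)^5
Step 3: Computing the power step by step:
  After step 1: 0.4
  After step 2: 0.16
  After step 3: 0.064
  After step 4: 0.0256
  After step 5: 0.01024
Result = 0.01024


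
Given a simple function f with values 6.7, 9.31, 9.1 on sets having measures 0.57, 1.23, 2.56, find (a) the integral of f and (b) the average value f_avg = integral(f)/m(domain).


Step 1: Integral = sum(value_i * measure_i)
= 6.7*0.57 + 9.31*1.23 + 9.1*2.56
= 3.819 + 11.4513 + 23.296
= 38.5663
Step 2: Total measure of domain = 0.57 + 1.23 + 2.56 = 4.36
Step 3: Average value = 38.5663 / 4.36 = 8.845482


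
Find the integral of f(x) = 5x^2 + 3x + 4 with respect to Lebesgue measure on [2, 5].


The Lebesgue integral of a Riemann-integrable function agrees with the Riemann integral.
Antiderivative F(x) = (5/3)x^3 + (3/2)x^2 + 4x
F(5) = (5/3)*5^3 + (3/2)*5^2 + 4*5
     = (5/3)*125 + (3/2)*25 + 4*5
     = 208.333333 + 37.5 + 20
     = 265.833333
F(2) = 27.333333
Integral = F(5) - F(2) = 265.833333 - 27.333333 = 238.5


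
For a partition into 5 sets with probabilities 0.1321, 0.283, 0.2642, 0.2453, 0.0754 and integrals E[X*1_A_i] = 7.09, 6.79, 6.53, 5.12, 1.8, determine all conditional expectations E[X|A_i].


For each cell A_i: E[X|A_i] = E[X*1_A_i] / P(A_i)
Step 1: E[X|A_1] = 7.09 / 0.1321 = 53.671461
Step 2: E[X|A_2] = 6.79 / 0.283 = 23.992933
Step 3: E[X|A_3] = 6.53 / 0.2642 = 24.716124
Step 4: E[X|A_4] = 5.12 / 0.2453 = 20.872401
Step 5: E[X|A_5] = 1.8 / 0.0754 = 23.872679
Verification: E[X] = sum E[X*1_A_i] = 7.09 + 6.79 + 6.53 + 5.12 + 1.8 = 27.33


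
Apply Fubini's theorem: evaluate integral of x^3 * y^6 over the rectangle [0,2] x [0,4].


By Fubini's theorem, the double integral factors as a product of single integrals:
Step 1: integral_0^2 x^3 dx = [x^4/4] from 0 to 2
     = 2^4/4 = 4
Step 2: integral_0^4 y^6 dy = [y^7/7] from 0 to 4
     = 4^7/7 = 2340.571429
Step 3: Double integral = 4 * 2340.571429 = 9362.285714


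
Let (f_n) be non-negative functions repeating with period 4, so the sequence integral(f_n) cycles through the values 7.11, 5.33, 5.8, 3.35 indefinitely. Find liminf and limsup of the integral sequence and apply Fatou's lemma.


The sequence (integral(f_n)) is periodic with period 4, repeating the values 7.11, 5.33, 5.8, 3.35 indefinitely.
Step 1: For a periodic sequence, every tail (a_m, a_(m+1), ...) contains all 4 period values infinitely often.
Step 2: Hence inf of every tail = min of the period values = min(7.11, 5.33, 5.8, 3.35) = 3.35.
        liminf_n integral(f_n) = sup over m of (inf of tail from m) = 3.35.
Step 3: Similarly sup of every tail = max of the period values = 7.11.
        limsup_n integral(f_n) = 7.11.
Step 4: Fatou's lemma: integral(liminf_n f_n) <= liminf_n integral(f_n) = 3.35.
        So the integral of the pointwise liminf is at most 3.35.


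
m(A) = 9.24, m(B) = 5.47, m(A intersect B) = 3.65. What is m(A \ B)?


m(A \ B) = m(A) - m(A n B)
= 9.24 - 3.65
= 5.59


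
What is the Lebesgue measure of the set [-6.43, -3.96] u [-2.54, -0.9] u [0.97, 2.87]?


For pairwise disjoint intervals, m(union) = sum of lengths.
= (-3.96 - -6.43) + (-0.9 - -2.54) + (2.87 - 0.97)
= 2.47 + 1.64 + 1.9
= 6.01


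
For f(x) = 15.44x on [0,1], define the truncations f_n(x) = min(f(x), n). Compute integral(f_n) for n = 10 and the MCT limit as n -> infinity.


f(x) = 15.44x on [0,1]; f_n(x) = min(15.44x, n). At n = 10:
Step 1: f(x) reaches 10 at x = 10/15.44 = 0.647668
Step 2: integral(f_10) = integral(15.44x, 0, 0.647668) + integral(10, 0.647668, 1)
       = 15.44*0.647668^2/2 + 10*(1 - 0.647668)
       = 3.238342 + 3.523316
       = 6.761658
Step 3: As n -> infinity, f_n increases to f, so by MCT integral(f_n) -> integral(f) = 15.44/2 = 7.72.
Convergence: integral(f_10) = 6.761658 -> 7.72 as n -> infinity


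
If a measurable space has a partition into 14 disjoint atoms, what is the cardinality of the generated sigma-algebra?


Each element of the sigma-algebra is a union of some subset of the 14 atoms.
The number of such subsets is 2^14 = 16384.


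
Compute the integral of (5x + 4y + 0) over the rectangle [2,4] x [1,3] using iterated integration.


By Fubini, integrate in x first, then y.
Step 1: Fix y, integrate over x in [2,4]:
  integral(5x + 4y + 0, x=2..4)
  = 5*(4^2 - 2^2)/2 + (4y + 0)*(4 - 2)
  = 30 + (4y + 0)*2
  = 30 + 8y + 0
  = 30 + 8y
Step 2: Integrate over y in [1,3]:
  integral(30 + 8y, y=1..3)
  = 30*2 + 8*(3^2 - 1^2)/2
  = 60 + 32
  = 92


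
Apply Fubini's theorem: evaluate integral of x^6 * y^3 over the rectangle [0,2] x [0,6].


By Fubini's theorem, the double integral factors as a product of single integrals:
Step 1: integral_0^2 x^6 dx = [x^7/7] from 0 to 2
     = 2^7/7 = 18.285714
Step 2: integral_0^6 y^3 dy = [y^4/4] from 0 to 6
     = 6^4/4 = 324
Step 3: Double integral = 18.285714 * 324 = 5924.571429


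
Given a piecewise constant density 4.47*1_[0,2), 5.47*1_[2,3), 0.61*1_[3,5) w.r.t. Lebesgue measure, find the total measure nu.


Integrate each piece of the Radon-Nikodym derivative:
Step 1: integral_0^2 4.47 dx = 4.47*(2-0) = 4.47*2 = 8.94
Step 2: integral_2^3 5.47 dx = 5.47*(3-2) = 5.47*1 = 5.47
Step 3: integral_3^5 0.61 dx = 0.61*(5-3) = 0.61*2 = 1.22
Total: 8.94 + 5.47 + 1.22 = 15.63


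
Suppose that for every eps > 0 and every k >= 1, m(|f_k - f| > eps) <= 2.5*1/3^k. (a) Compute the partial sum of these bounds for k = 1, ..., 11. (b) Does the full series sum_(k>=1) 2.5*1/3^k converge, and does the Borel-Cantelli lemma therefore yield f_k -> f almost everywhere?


Step 1: List the terms 2.5*1/3^k for k = 1 to 11:
  k=1: 0.833333
  k=2: 0.277778
  k=3: 0.092593
  k=4: 0.030864
  k=5: 0.010288
  k=6: 0.003429
  k=7: 0.001143
  k=8: 3.810395e-04
  k=9: 1.270132e-04
  k=10: 4.233772e-05
  k=11: 1.411257e-05
Step 2: Partial sum = 0.833333 + 0.277778 + 0.092593 + 0.030864 + 0.010288 + 0.003429 + 0.001143 + 3.810395e-04 + 1.270132e-04 + 4.233772e-05 + 1.411257e-05
     = 1.249993
Step 3: The full series sum_(k>=1) 2.5*1/3^k converges (geometric series with ratio 1/3 < 1; a constant multiple of a convergent series converges).
Step 4: Fix eps > 0. Since sum_k m(|f_k - f| > eps) < infinity, the Borel-Cantelli lemma gives
        m(limsup_k {|f_k - f| > eps}) = 0, i.e. for a.e. x, |f_k(x) - f(x)| <= eps for all large k.
        Applying this with eps = 1/j for j = 1, 2, ... and intersecting the countably many full-measure sets,
        for a.e. x we get limsup_k |f_k(x) - f(x)| <= 1/j for every j, hence f_k -> f almost everywhere.
Conclusion: series converges; Borel-Cantelli yields f_k -> f a.e.


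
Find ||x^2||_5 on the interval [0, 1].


Step 1: ||f||_5 = (integral_0^1 |x^2|^5 dx)^(1/5)
     = (integral_0^1 x^10 dx)^(1/5)
Step 2: integral_0^1 x^10 dx = [x^11/(11)] from 0 to 1 = 1^11/11
     = 1/11 = 0.090909
Step 3: ||f||_5 = (0.090909)^(1/5) = 0.619044


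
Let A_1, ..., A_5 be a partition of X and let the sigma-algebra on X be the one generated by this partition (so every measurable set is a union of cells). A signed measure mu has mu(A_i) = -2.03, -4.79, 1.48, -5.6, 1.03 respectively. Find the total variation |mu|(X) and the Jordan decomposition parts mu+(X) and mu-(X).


Step 1: Every measurable set is a union of atoms (the cells / points), so a Hahn decomposition is
  obtained by grouping atoms by sign: P = union of atoms with mu > 0, N = union of the remaining atoms.
  Atoms in P (indices): 3, 5;  atoms in N (indices): 1, 2, 4
  Positive values: 1.48, 1.03
  Negative values: -2.03, -4.79, -5.6
Step 2: mu+(X) = mu(P) = sum of positive atom values = 2.51
Step 3: mu-(X) = -mu(N) = sum of |negative atom values| = 12.42
Step 4: |mu|(X) = mu+(X) + mu-(X) = 2.51 + 12.42 = 14.93
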